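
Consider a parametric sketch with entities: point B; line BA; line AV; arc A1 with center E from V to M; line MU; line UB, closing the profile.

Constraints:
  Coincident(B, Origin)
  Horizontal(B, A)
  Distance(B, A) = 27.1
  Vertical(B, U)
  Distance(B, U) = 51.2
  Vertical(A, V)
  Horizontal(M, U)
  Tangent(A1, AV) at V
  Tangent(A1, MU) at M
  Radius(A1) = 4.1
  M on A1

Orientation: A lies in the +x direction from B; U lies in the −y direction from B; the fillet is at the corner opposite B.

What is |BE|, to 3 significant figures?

52.4

B is at the origin; BA is horizontal with |BA| = 27.1 and A on the +x side, so A = (27.1, 0.00). B and U share the same x with |BU| = 51.2 and U on the −y side, so U = (0.00, -51.2). The virtual corner opposite B is at (27.1, -51.2). Since A1 is tangent to AV there, EV ⟂ AV and A1 meets MU tangentially, so EM is at right angles to MU, with radius 4.1, so the center E sits 4.1 in from both sides at E = (23.0, -47.1). Then |BE| = |E − B| = 52.4.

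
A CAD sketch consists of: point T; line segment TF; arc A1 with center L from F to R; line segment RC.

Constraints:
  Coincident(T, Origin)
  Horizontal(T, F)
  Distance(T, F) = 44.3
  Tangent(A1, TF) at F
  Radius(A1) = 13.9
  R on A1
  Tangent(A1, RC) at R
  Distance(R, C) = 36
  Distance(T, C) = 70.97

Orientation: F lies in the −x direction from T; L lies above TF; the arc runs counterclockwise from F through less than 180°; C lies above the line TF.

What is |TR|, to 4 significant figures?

37.68

T is at the origin; T and F share the same y with |TF| = 44.3 and F on the −x side, so F = (-44.30, 0.000). Tangency of A1 to TF means the radius LF is perpendicular to TF, so L = F + (0, 13.9) = (-44.30, 13.90). Since LR ⟂ RC (tangency), |LC| = √(13.9² + 36.0²) = 38.59 regardless of where R sits on A1. So C lies on both circle(T, 70.97) and circle(L, 38.59); the above-TF intersection is C = (-47.96, 52.32). R is the foot of the tangent from C: R = (-31.87, 20.11).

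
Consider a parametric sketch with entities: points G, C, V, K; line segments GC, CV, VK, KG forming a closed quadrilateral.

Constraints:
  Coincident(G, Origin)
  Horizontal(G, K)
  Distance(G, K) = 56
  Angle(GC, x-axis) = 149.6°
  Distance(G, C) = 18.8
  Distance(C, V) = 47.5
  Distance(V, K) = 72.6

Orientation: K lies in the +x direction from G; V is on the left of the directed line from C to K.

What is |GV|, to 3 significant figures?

52.2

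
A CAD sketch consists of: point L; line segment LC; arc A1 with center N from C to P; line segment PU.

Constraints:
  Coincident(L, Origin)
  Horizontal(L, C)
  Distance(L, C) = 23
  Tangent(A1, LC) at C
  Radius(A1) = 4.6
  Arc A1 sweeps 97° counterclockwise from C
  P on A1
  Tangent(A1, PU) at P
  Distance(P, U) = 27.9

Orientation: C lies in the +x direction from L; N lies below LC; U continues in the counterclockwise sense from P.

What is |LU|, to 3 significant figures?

39.4

L is at the origin; L and C share the same y with |LC| = 23.0 and C on the +x side, so C = (23.0, 0.00). The tangent condition forces NC to be normal to LC, so N = C + (0, -4.6) = (23.0, -4.60). On A1, C sits at bearing 90° from N; a 97° counterclockwise sweep puts P at bearing 187°, so P = N + 4.6·(cos 187°, sin 187°) = (18.4, -5.16). A1 meets PU tangentially, so NP is at right angles to PU, so PU runs along (−sin 187°, cos 187°); with |PU| = 27.9, U = (21.8, -32.9). Then |LU| = |U − L| = 39.4.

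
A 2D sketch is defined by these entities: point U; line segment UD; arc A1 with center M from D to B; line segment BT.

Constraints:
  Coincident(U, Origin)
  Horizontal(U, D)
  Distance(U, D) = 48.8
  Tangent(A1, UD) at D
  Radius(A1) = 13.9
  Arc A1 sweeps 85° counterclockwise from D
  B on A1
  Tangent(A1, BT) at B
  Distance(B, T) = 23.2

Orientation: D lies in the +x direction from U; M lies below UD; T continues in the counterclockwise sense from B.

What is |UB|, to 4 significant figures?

37.18

U is at the origin; UD is horizontal with |UD| = 48.8 and D on the +x side, so D = (48.80, 0.000). Since A1 is tangent to UD there, MD ⟂ UD, so M = D + (0, -13.9) = (48.80, -13.90). On A1, D sits at bearing 90° from M; an 85° counterclockwise sweep puts B at bearing 175°, so B = M + 13.9·(cos 175°, sin 175°) = (34.95, -12.69). Then |UB| = |B − U| = 37.18.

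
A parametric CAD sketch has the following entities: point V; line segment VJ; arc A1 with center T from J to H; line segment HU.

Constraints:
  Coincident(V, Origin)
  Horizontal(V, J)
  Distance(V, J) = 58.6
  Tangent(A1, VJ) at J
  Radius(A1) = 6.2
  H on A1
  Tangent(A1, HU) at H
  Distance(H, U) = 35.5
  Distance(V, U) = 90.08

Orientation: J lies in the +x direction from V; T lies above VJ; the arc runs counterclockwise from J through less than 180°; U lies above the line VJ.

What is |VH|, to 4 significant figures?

63.67

Checks: V.y = 0.00, J.y = 0.00 ✓; |TH| = 6.200 ✓; ∠(TH, HU) = 90.00° ✓; |HU| = 35.50 ✓; |VU| = 90.08 ✓.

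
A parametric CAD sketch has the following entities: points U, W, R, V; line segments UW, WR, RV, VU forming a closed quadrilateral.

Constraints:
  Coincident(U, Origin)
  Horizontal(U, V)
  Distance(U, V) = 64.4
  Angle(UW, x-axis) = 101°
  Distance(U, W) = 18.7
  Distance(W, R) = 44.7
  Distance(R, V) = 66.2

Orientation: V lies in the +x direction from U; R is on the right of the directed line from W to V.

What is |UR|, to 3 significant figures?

26.0

U is at the origin; UV is horizontal with |UV| = 64.4 and V in +x, so V = (64.4, 0). UW runs at 101.0° with |UW| = 18.7, so W = (-3.57, 18.4). R is determined by |WR| = 44.7 and |RV| = 66.2 together: it lies at the intersection of circle(W, 44.7) and circle(V, 66.2). With |WV| = 70.4, the foot of the radical line on WV is 18.3 from W and the perpendicular offset is √(44.7² − 18.3²) = 40.8. Taking the right-of-WV solution: R = (3.43, -25.8).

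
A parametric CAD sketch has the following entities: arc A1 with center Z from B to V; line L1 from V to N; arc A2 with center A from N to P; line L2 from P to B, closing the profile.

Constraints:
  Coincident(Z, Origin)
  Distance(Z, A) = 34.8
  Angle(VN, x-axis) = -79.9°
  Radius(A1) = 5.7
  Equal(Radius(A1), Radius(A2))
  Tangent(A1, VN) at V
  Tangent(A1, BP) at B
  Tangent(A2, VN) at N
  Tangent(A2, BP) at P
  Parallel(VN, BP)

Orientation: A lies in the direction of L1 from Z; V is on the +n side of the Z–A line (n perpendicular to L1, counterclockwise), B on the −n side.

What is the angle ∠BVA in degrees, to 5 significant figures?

80.698°

Z is at the origin and A lies 34.8 along u from Z, so A = 34.8·u = (6.1028, -34.261). Tangency of A1 to both parallel lines with radius 5.7 puts V and B at Z ± 5.7·n: V = (5.6117, 0.99959), B = (-5.6117, -0.99959). Then cos ∠BVA = VB·VA / (|VB||VA|), giving 80.698°.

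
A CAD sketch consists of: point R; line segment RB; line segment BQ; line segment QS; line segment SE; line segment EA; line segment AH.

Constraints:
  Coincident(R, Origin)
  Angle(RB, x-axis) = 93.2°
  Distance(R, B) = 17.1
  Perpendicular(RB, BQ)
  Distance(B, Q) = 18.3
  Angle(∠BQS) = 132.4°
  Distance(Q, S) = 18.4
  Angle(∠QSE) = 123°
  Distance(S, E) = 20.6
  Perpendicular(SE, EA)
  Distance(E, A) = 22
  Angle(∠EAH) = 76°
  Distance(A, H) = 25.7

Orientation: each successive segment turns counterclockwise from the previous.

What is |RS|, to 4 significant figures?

30.91

R is at the origin; RB runs at 93.2° with length 17.1, so B = (-0.9545, 17.07). RB is perpendicular to BQ, so BQ runs at -176.8°; with |BQ| = 18.3, Q = (-19.23, 16.05). ∠BQS = 132.4° gives QS at -129.2° from the x-axis; with |QS| = 18.4, S = (-30.86, 1.793). Then |RS| = |S − R| = 30.91.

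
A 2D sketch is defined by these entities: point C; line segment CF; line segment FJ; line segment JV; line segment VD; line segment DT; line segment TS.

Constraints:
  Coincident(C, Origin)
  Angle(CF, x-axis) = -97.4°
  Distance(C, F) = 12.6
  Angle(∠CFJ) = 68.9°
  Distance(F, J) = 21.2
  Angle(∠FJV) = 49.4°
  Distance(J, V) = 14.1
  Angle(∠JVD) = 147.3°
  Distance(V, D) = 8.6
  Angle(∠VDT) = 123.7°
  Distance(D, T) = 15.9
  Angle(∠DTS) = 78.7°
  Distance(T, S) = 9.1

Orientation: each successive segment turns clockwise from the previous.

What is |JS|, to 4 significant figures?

22.76

C is at the origin; CF runs at -97.4° with length 12.6, so F = (-1.623, -12.50). ∠CFJ = 68.9° gives FJ at 151.5° from the x-axis; with |FJ| = 21.2, J = (-20.25, -2.379). ∠FJV = 49.4° gives JV at 20.90° from the x-axis; with |JV| = 14.1, V = (-7.081, 2.651). ∠JVD = 147.3° gives VD at -11.80° from the x-axis; with |VD| = 8.6, D = (1.337, 0.8920). ∠VDT = 123.7° gives DT at -68.10° from the x-axis; with |DT| = 15.9, T = (7.267, -13.86). ∠DTS = 78.7° gives TS at -169.4° from the x-axis; with |TS| = 9.1, S = (-1.677, -15.53). Then |JS| = |S − J| = 22.76.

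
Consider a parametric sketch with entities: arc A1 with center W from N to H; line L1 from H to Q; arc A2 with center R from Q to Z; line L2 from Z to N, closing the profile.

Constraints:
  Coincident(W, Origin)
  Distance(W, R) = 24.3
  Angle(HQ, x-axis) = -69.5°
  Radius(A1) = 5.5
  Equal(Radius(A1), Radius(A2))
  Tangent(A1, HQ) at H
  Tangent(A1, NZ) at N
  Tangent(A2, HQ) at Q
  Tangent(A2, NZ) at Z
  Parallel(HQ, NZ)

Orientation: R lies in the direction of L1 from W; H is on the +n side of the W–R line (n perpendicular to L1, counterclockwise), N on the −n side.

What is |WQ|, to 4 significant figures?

24.91

The slot axis is L1's direction at -69.5°, so u = (cos -69.5°, sin -69.5°) = (0.3502, -0.9367) and n = (−sin -69.5°, cos -69.5°) = (0.9367, 0.3502). W is at the origin and R lies 24.3 along u from W, so R = 24.3·u = (8.510, -22.76). Tangency of A1 to both parallel lines with radius 5.5 puts H and N at W ± 5.5·n: H = (5.152, 1.926), N = (-5.152, -1.926). Equal radii place Q and Z the same way about R: Q = R + 5.5·n = (13.66, -20.83), Z = R − 5.5·n = (3.358, -24.69). Then |WQ| = |Q − W| = 24.91.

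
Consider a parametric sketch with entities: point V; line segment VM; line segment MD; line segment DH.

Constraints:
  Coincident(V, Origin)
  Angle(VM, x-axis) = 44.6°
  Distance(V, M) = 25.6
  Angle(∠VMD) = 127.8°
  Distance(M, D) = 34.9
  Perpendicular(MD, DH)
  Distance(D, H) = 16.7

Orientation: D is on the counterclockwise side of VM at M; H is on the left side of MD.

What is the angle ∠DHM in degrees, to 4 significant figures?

64.43°

V is at the origin; VM runs at 44.6° with length 25.6, so M = 25.6·(cos 44.6°, sin 44.6°) = (18.23, 17.98). ∠VMD = 127.8°, so MD runs at 44.6° + (180° − 127.8°) = 96.80° from the x-axis; with |MD| = 34.9, D = M + 34.9·(cos 96.80°, sin 96.80°) = (14.10, 52.63). MD is perpendicular to DH; with |DH| = 16.7 on the left of MD, H = D + 16.7·(-0.9930, -0.1184) = (-2.487, 50.65). Then cos ∠DHM = HD·HM / (|HD||HM|), giving 64.43°.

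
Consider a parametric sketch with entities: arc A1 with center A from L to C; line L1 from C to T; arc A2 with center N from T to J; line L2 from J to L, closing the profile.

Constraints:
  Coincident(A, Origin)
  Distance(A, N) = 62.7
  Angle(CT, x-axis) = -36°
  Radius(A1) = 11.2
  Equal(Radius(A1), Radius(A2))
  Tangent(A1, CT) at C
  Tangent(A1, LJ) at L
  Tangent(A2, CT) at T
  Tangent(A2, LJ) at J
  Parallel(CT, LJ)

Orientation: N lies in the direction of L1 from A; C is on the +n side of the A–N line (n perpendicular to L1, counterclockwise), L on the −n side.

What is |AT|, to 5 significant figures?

63.692

The slot axis is L1's direction at -36.0°, so u = (cos -36.0°, sin -36.0°) = (0.80902, -0.58779) and n = (−sin -36.0°, cos -36.0°) = (0.58779, 0.80902). A is at the origin and N lies 62.7 along u from A, so N = 62.7·u = (50.725, -36.854). Tangency of A1 to both parallel lines with radius 11.2 puts C and L at A ± 11.2·n: C = (6.5832, 9.0610), L = (-6.5832, -9.0610). Equal radii place T and J the same way about N: T = N + 11.2·n = (57.309, -27.793), J = N − 11.2·n = (44.142, -45.915). Then |AT| = |T − A| = 63.692.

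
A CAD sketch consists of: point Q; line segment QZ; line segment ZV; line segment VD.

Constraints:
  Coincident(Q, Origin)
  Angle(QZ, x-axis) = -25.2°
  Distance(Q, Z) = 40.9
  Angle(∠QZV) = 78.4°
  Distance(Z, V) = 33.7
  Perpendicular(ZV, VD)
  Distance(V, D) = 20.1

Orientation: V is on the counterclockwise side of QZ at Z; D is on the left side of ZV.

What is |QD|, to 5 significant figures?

32.367

∠QZV = 78.4°, so ZV runs at -25.2° + (180° − 78.4°) = 76.400° from the x-axis; with |ZV| = 33.7, V = Z + 33.7·(cos 76.400°, sin 76.400°) = (44.932, 15.341). The perpendicularity gives VD at right angles to ZV; with |VD| = 20.1 on the left of ZV, D = V + 20.1·(-0.97196, 0.23514) = (25.395, 20.067). Then |QD| = |D − Q| = 32.367.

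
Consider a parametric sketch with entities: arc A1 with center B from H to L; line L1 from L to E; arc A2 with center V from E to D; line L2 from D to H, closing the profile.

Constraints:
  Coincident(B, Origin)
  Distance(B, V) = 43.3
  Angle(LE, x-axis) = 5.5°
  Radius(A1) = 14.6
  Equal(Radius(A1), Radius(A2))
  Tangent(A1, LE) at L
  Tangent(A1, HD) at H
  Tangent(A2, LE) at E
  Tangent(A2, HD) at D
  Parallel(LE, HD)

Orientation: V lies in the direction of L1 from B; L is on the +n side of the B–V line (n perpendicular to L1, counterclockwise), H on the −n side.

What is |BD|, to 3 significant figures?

45.7

The slot axis is L1's direction at 5.5°, so u = (cos 5.5°, sin 5.5°) = (0.995, 0.0958) and n = (−sin 5.5°, cos 5.5°) = (-0.0958, 0.995). B is at the origin and V lies 43.3 along u from B, so V = 43.3·u = (43.1, 4.15). Tangency of A1 to both parallel lines with radius 14.6 puts L and H at B ± 14.6·n: L = (-1.40, 14.5), H = (1.40, -14.5). Equal radii place E and D the same way about V: E = V + 14.6·n = (41.7, 18.7), D = V − 14.6·n = (44.5, -10.4). Then |BD| = |D − B| = 45.7.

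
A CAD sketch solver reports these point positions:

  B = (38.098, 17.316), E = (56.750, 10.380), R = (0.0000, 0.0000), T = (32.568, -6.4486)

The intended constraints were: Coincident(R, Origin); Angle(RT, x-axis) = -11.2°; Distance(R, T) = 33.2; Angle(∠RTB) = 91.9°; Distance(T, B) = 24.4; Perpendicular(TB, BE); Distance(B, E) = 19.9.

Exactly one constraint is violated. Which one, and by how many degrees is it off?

Perpendicular(TB, BE) — off by 7.30°.

R = (0.00, 0.00) ✓; RT at -11.20° ✓; |RT| = 33.20 ✓; ∠RTB = 91.90° ✓; |TB| = 24.40 ✓; ∠(TB, BE) = 97.30° ✗; |BE| = 19.90 ✓.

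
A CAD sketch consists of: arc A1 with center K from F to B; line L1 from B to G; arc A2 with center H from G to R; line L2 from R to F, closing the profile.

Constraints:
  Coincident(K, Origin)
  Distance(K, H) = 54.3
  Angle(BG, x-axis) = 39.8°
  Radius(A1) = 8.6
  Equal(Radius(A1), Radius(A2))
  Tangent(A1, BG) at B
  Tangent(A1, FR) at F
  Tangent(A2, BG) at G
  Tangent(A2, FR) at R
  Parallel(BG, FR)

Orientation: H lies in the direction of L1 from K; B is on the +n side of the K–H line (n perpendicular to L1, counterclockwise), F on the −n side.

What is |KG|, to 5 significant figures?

54.977

The slot axis is L1's direction at 39.8°, so u = (cos 39.8°, sin 39.8°) = (0.76828, 0.64011) and n = (−sin 39.8°, cos 39.8°) = (-0.64011, 0.76828). K is at the origin and H lies 54.3 along u from K, so H = 54.3·u = (41.718, 34.758). Tangency of A1 to both parallel lines with radius 8.6 puts B and F at K ± 8.6·n: B = (-5.5049, 6.6072), F = (5.5049, -6.6072). Equal radii place G and R the same way about H: G = H + 8.6·n = (36.213, 41.365), R = H − 8.6·n = (47.223, 28.151). Then |KG| = |G − K| = 54.977.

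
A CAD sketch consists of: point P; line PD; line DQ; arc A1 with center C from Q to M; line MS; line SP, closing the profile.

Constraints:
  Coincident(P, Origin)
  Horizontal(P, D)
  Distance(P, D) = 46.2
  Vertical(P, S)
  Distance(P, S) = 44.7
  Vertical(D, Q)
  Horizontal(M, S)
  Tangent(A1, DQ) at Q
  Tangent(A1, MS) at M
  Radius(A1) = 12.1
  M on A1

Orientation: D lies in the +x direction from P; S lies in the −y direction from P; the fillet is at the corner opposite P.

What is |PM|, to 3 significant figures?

56.2

P is at the origin; PD is horizontal with |PD| = 46.2 and D on the +x side, so D = (46.2, 0.00). P and S share the same x with |PS| = 44.7 and S on the −y side, so S = (0.00, -44.7). The virtual corner opposite P is at (46.2, -44.7). Tangency of A1 to DQ means the radius CQ is perpendicular to DQ and since A1 is tangent to MS there, CM ⟂ MS, with radius 12.1, so the center C sits 12.1 in from both sides at C = (34.1, -32.6). That places the tangent points at Q = (46.2, -32.6) on DQ and M = (34.1, -44.7) on MS. Then |PM| = |M − P| = 56.2.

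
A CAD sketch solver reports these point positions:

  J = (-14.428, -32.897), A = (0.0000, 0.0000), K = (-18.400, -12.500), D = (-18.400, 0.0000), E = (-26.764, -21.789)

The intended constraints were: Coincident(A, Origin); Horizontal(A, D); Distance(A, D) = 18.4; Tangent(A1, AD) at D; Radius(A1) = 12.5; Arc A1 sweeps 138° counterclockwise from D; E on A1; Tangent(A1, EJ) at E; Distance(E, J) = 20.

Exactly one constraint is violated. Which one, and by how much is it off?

Distance(E, J) = 20 — off by 3.40.

A = (0.00, 0.00) ✓; A.y = 0.00, D.y = 0.00 ✓; |AD| = 18.40 ✓; ∠(KD, DA) = 90.00° ✓; |KD| = 12.50 ✓; bearing(K→E) − bearing(K→D) = 138.0° ✓; |KE| = 12.50 ✓; ∠(KE, EJ) = 90.00° ✓; |EJ| = 16.60 ✗.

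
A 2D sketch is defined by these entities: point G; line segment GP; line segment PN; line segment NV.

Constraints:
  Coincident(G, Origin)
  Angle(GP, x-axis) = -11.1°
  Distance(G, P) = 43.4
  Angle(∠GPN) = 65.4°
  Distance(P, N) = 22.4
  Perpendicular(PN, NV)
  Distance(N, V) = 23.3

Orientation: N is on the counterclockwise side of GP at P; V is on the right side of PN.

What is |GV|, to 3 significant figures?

62.9

G is at the origin; GP runs at -11.1° with length 43.4, so P = 43.4·(cos -11.1°, sin -11.1°) = (42.6, -8.36). ∠GPN = 65.4°, so PN runs at -11.1° + (180° − 65.4°) = 104° from the x-axis; with |PN| = 22.4, N = P + 22.4·(cos 104°, sin 104°) = (37.4, 13.4). PN is perpendicular to NV; with |NV| = 23.3 on the right of PN, V = N + 23.3·(0.972, 0.233) = (60.0, 18.9). Then |GV| = |V − G| = 62.9.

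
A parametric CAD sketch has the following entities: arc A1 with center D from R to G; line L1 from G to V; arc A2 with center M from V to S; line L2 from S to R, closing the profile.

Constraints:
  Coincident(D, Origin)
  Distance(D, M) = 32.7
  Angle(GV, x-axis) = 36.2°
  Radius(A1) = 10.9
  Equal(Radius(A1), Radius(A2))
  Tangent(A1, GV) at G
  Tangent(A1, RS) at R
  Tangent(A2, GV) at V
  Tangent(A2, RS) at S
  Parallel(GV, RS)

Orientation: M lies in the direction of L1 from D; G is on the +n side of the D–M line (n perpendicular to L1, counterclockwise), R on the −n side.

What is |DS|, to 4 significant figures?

34.47

The slot axis is L1's direction at 36.2°, so u = (cos 36.2°, sin 36.2°) = (0.8070, 0.5906) and n = (−sin 36.2°, cos 36.2°) = (-0.5906, 0.8070). D is at the origin and M lies 32.7 along u from D, so M = 32.7·u = (26.39, 19.31). Tangency of A1 to both parallel lines with radius 10.9 puts G and R at D ± 10.9·n: G = (-6.438, 8.796), R = (6.438, -8.796). Equal radii place V and S the same way about M: V = M + 10.9·n = (19.95, 28.11), S = M − 10.9·n = (32.83, 10.52). Then |DS| = |S − D| = 34.47.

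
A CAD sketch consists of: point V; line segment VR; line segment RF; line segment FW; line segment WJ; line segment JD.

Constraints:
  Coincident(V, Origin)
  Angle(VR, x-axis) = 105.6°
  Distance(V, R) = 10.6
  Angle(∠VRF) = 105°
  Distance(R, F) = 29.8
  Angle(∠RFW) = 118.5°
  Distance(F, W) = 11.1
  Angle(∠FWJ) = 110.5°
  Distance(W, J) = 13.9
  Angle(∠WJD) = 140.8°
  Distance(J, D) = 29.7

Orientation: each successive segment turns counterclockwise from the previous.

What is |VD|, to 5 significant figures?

15.072

V is at the origin; VR runs at 105.6° with length 10.6, so R = (-2.8506, 10.210). ∠VRF = 105.0° gives RF at -179.40° from the x-axis; with |RF| = 29.8, F = (-32.649, 9.8975). ∠RFW = 118.5° gives FW at -117.90° from the x-axis; with |FW| = 11.1, W = (-37.843, 0.087666). ∠FWJ = 110.5° gives WJ at -48.400° from the x-axis; with |WJ| = 13.9, J = (-28.614, -10.307). ∠WJD = 140.8° gives JD at -9.2000° from the x-axis; with |JD| = 29.7, D = (0.70358, -15.055). Then |VD| = |D − V| = 15.072.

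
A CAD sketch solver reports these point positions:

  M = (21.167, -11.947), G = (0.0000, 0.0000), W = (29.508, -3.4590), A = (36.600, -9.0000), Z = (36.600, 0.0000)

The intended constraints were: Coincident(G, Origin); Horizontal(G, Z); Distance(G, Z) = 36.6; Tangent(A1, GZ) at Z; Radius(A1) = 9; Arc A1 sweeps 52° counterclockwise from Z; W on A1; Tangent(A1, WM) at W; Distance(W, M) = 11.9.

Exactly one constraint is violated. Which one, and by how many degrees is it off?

Tangent(A1, WM) at W — off by 6.50°.

G = (0.00, 0.00) ✓; G.y = 0.00, Z.y = 0.00 ✓; |GZ| = 36.60 ✓; ∠(AZ, ZG) = 90.00° ✓; |AZ| = 9.000 ✓; bearing(A→W) − bearing(A→Z) = 52.00° ✓; |AW| = 9.000 ✓; ∠(AW, WM) = 96.50° ✗; |WM| = 11.90 ✓.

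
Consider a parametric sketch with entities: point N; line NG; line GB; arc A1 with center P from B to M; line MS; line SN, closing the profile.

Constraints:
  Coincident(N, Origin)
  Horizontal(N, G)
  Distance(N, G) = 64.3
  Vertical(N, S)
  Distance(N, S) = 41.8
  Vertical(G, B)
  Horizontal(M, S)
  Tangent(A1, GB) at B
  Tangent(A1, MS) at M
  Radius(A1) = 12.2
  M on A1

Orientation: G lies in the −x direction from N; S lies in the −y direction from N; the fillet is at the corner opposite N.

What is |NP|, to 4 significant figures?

59.92

N is at the origin; N and G share the same y with |NG| = 64.3 and G on the −x side, so G = (-64.30, 0.000). NS is vertical with |NS| = 41.8 and S on the −y side, so S = (0.000, -41.80). The virtual corner opposite N is at (-64.30, -41.80). Since A1 is tangent to GB there, PB ⟂ GB and tangency of A1 to MS means the radius PM is perpendicular to MS, with radius 12.2, so the center P sits 12.2 in from both sides at P = (-52.10, -29.60). Then |NP| = |P − N| = 59.92.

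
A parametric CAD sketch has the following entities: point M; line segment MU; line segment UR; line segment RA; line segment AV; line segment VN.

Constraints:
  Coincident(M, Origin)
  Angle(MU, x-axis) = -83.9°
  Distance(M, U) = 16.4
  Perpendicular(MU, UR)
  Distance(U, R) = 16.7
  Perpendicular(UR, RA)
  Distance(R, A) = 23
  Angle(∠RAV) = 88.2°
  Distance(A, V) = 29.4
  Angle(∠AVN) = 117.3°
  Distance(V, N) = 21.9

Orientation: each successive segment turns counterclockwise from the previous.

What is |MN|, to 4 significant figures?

26.22

M is at the origin; MU runs at -83.9° with length 16.4, so U = (1.743, -16.31). MU is perpendicular to UR, so UR runs at 6.100°; with |UR| = 16.7, R = (18.35, -14.53). The perpendicularity gives RA at right angles to UR, so RA runs at 96.10°; with |RA| = 23.0, A = (15.90, 8.337). ∠RAV = 88.2° gives AV at -172.1° from the x-axis; with |AV| = 29.4, V = (-13.22, 4.296). ∠AVN = 117.3° gives VN at -109.4° from the x-axis; with |VN| = 21.9, N = (-20.49, -16.36). Then |MN| = |N − M| = 26.22.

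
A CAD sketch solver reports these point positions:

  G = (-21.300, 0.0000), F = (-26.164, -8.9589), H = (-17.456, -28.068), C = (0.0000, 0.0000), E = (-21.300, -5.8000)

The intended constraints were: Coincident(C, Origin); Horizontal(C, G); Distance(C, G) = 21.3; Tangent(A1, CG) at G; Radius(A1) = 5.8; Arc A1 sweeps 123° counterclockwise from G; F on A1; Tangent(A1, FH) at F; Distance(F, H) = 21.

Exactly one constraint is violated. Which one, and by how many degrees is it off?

Tangent(A1, FH) at F — off by 8.50°.

C = (0.00, 0.00) ✓; C.y = 0.00, G.y = 0.00 ✓; |CG| = 21.30 ✓; ∠(EG, GC) = 90.00° ✓; |EG| = 5.800 ✓; bearing(E→F) − bearing(E→G) = 123.0° ✓; |EF| = 5.800 ✓; ∠(EF, FH) = 98.50° ✗; |FH| = 21.00 ✓.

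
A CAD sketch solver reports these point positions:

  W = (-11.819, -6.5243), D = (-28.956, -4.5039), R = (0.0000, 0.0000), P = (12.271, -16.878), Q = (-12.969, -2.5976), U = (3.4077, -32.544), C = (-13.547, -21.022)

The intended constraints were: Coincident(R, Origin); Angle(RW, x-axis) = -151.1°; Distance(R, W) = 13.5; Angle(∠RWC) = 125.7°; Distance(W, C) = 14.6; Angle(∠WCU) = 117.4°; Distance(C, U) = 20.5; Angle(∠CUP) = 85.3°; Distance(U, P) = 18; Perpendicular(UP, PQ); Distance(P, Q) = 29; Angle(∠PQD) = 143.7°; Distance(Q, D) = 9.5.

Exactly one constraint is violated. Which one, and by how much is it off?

Distance(Q, D) = 9.5 — off by 6.60.

R = (0.00, 0.00) ✓; RW at -151.1° ✓; |RW| = 13.50 ✓; ∠RWC = 125.7° ✓; |WC| = 14.60 ✓; ∠WCU = 117.4° ✓; |CU| = 20.50 ✓; ∠CUP = 85.30° ✓; |UP| = 18.00 ✓; ∠(UP, PQ) = 90.00° ✓; |PQ| = 29.00 ✓; ∠PQD = 143.7° ✓; |QD| = 16.10 ✗.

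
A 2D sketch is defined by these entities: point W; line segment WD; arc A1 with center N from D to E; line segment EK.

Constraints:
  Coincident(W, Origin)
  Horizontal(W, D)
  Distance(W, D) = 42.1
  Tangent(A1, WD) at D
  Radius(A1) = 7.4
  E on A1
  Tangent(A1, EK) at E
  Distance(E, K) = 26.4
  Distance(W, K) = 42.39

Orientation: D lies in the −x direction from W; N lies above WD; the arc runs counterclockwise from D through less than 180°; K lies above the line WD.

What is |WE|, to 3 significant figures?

35.4

W is at the origin; W and D share the same y with |WD| = 42.1 and D on the −x side, so D = (-42.1, 0.00). A1 meets WD tangentially, so ND is at right angles to WD, so N = D + (0, 7.4) = (-42.1, 7.40). Since NE ⟂ EK (tangency), |NK| = √(7.4² + 26.4²) = 27.4 regardless of where E sits on A1. So K lies on both circle(W, 42.39) and circle(N, 27.4); the above-WD intersection is K = (-28.6, 31.3). E is the foot of the tangent from K: E = (-34.9, 5.63).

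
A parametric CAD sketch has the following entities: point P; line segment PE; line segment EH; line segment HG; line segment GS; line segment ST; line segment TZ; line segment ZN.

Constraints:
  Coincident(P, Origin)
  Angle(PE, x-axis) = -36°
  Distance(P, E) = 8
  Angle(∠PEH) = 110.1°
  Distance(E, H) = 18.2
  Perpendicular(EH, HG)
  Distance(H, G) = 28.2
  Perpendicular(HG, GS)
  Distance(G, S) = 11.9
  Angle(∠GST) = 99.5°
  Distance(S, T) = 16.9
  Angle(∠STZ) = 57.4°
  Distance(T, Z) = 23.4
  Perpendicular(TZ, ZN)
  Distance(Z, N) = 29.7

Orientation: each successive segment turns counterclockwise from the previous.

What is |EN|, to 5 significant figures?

49.861

P is at the origin; PE runs at -36.0° with length 8.0, so E = (6.4721, -4.7023). ∠PEH = 110.1° gives EH at 33.900° from the x-axis; with |EH| = 18.2, H = (21.578, 5.4487). EH ⟂ HG, so HG runs at 123.90°; with |HG| = 28.2, G = (5.8499, 28.855). The perpendicularity gives GS at right angles to HG, so GS runs at -146.10°; with |GS| = 11.9, S = (-4.0272, 22.218). ∠GST = 99.5° gives ST at -65.600° from the x-axis; with |ST| = 16.9, T = (2.9543, 6.8273). ∠STZ = 57.4° gives TZ at 57.000° from the x-axis; with |TZ| = 23.4, Z = (15.699, 26.452). TZ is perpendicular to ZN, so ZN runs at 147.00°; with |ZN| = 29.7, N = (-9.2097, 42.628). Then |EN| = |N − E| = 49.861.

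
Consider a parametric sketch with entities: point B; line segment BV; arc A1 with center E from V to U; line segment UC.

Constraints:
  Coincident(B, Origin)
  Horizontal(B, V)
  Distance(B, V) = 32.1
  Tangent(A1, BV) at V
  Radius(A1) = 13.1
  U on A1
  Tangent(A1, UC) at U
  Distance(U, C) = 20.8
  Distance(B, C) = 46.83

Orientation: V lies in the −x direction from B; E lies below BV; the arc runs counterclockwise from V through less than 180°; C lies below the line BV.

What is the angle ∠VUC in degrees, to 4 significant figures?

114.4°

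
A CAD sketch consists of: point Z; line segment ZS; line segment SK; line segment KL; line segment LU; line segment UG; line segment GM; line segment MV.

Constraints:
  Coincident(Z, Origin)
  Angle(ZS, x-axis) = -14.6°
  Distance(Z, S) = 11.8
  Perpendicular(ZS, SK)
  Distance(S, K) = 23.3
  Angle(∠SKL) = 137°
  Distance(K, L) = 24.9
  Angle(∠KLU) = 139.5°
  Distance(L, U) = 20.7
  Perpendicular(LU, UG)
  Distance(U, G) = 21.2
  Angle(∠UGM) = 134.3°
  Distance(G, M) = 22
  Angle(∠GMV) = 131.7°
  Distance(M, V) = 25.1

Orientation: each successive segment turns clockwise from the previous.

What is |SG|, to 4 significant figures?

45.99

Z is at the origin; ZS runs at -14.6° with length 11.8, so S = (11.42, -2.974). The perpendicularity gives SK at right angles to ZS, so SK runs at -104.6°; with |SK| = 23.3, K = (5.546, -25.52). ∠SKL = 137.0° gives KL at -147.6° from the x-axis; with |KL| = 24.9, L = (-15.48, -38.86). ∠KLU = 139.5° gives LU at 171.9° from the x-axis; with |LU| = 20.7, U = (-35.97, -35.95). LU is perpendicular to UG, so UG runs at 81.90°; with |UG| = 21.2, G = (-32.98, -14.96). Then |SG| = |G − S| = 45.99.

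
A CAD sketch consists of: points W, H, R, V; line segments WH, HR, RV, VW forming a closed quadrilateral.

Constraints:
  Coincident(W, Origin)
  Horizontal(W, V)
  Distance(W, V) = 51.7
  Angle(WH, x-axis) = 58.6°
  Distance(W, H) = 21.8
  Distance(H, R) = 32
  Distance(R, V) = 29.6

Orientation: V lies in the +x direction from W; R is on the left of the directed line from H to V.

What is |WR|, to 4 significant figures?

50.42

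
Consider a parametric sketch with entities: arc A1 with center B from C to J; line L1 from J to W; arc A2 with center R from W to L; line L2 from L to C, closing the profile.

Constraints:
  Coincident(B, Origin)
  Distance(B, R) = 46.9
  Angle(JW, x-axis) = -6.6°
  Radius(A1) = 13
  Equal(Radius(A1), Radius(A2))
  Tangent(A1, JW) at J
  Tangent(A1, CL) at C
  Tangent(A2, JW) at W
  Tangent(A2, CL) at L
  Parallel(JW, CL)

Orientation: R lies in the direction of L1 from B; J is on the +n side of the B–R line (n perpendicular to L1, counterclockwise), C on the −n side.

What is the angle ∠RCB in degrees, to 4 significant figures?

74.51°

B is at the origin and R lies 46.9 along u from B, so R = 46.9·u = (46.59, -5.391). Tangency of A1 to both parallel lines with radius 13.0 puts J and C at B ± 13.0·n: J = (1.494, 12.91), C = (-1.494, -12.91). Then cos ∠RCB = CR·CB / (|CR||CB|), giving 74.51°.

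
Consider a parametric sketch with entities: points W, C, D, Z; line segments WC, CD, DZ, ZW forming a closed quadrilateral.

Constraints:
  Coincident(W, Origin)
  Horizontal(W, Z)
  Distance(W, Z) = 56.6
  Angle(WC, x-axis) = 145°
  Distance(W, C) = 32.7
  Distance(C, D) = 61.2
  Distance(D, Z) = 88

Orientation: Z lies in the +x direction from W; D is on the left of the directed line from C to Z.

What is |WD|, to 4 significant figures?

71.32

Checks: |WZ| = 56.60 ✓; |WC| = 32.70 ✓; |CD| = 61.20 ✓; |DZ| = 88.00 ✓.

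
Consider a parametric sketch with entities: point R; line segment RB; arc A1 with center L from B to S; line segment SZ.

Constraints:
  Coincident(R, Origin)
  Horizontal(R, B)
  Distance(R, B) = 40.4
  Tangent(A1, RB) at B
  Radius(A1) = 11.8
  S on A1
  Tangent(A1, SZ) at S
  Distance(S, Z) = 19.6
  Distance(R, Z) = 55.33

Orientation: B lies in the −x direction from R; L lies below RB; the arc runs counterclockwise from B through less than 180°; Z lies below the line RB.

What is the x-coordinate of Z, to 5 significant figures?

-43.258

R is at the origin; RB is horizontal with |RB| = 40.4 and B on the −x side, so B = (-40.400, 0.0000). A1 meets RB tangentially, so LB is at right angles to RB, so L = B + (0, -11.8) = (-40.400, -11.800). Since LS ⟂ SZ (tangency), |LZ| = √(11.8² + 19.6²) = 22.878 regardless of where S sits on A1. So Z lies on both circle(R, 55.33) and circle(L, 22.878); the below-RB intersection is Z = (-43.258, -34.499). S is the foot of the tangent from Z: S = (-51.190, -16.576).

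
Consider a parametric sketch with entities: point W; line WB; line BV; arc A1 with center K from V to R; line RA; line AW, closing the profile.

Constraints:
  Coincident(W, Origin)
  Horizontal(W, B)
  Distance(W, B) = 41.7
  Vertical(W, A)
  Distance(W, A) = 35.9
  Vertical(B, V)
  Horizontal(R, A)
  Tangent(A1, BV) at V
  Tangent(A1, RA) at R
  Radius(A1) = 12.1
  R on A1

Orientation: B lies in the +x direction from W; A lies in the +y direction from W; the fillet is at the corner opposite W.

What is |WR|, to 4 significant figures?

46.53

The virtual corner opposite W is at (41.70, 35.90). Tangency of A1 to BV means the radius KV is perpendicular to BV and the tangent condition forces KR to be normal to RA, with radius 12.1, so the center K sits 12.1 in from both sides at K = (29.60, 23.80). That places the tangent points at V = (41.70, 23.80) on BV and R = (29.60, 35.90) on RA. Then |WR| = |R − W| = 46.53.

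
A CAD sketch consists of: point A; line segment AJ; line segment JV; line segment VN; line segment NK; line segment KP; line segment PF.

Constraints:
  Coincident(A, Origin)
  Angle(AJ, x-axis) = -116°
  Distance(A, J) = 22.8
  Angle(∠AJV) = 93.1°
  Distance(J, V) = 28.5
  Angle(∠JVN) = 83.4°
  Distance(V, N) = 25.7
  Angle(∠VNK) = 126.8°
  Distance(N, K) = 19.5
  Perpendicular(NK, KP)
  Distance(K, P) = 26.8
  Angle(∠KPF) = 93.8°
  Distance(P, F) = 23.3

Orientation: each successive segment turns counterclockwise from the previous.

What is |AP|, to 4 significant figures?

11.17

∠VNK = 126.8° gives NK at 120.7° from the x-axis; with |NK| = 19.5, K = (14.79, 6.158). NK ⟂ KP, so KP runs at -149.3°; with |KP| = 26.8, P = (-8.257, -7.525). Then |AP| = |P − A| = 11.17.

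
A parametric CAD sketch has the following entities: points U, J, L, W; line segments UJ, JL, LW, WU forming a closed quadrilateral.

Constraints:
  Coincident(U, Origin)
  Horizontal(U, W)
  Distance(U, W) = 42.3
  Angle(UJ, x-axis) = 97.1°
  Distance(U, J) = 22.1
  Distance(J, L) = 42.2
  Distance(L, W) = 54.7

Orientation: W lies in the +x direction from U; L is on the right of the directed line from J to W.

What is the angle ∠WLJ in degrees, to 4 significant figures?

60.63°

U is at the origin; U and W share the same y with |UW| = 42.3 and W in +x, so W = (42.3, 0). UJ runs at 97.1° with |UJ| = 22.1, so J = (-2.732, 21.93). L is determined by |JL| = 42.2 and |LW| = 54.7 together: it lies at the intersection of circle(J, 42.2) and circle(W, 54.7). With |JW| = 50.09, the foot of the radical line on JW is 12.95 from J and the perpendicular offset is √(42.2² − 12.95²) = 40.16. Taking the right-of-JW solution: L = (-8.672, -19.85).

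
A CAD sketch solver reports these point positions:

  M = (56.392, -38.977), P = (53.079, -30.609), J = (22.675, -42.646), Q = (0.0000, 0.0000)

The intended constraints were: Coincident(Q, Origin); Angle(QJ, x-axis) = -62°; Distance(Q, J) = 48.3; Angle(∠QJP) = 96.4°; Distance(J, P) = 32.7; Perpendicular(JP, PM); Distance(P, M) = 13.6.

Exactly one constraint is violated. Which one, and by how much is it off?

Distance(P, M) = 13.6 — off by 4.60.

Q = (0.00, 0.00) ✓; QJ at -62.00° ✓; |QJ| = 48.30 ✓; ∠QJP = 96.40° ✓; |JP| = 32.70 ✓; ∠(JP, PM) = 90.00° ✓; |PM| = 9.000 ✗.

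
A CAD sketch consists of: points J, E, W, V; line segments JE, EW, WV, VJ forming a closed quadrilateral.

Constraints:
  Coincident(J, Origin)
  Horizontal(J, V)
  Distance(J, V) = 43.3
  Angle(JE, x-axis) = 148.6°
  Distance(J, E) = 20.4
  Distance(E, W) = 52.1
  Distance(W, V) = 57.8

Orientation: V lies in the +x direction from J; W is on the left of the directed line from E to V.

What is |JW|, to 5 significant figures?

53.197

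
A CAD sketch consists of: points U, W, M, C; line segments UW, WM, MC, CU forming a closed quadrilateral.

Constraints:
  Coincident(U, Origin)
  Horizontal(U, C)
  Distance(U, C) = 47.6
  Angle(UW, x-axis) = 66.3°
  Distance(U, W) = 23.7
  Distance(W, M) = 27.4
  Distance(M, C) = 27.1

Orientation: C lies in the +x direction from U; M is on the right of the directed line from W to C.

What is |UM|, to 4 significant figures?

20.97

U is at the origin; U and C share the same y with |UC| = 47.6 and C in +x, so C = (47.6, 0). UW runs at 66.3° with |UW| = 23.7, so W = (9.526, 21.70). M is determined by |WM| = 27.4 and |MC| = 27.1 together: it lies at the intersection of circle(W, 27.4) and circle(C, 27.1). With |WC| = 43.82, the foot of the radical line on WC is 22.10 from W and the perpendicular offset is √(27.4² − 22.10²) = 16.20. Taking the right-of-WC solution: M = (20.70, -3.315).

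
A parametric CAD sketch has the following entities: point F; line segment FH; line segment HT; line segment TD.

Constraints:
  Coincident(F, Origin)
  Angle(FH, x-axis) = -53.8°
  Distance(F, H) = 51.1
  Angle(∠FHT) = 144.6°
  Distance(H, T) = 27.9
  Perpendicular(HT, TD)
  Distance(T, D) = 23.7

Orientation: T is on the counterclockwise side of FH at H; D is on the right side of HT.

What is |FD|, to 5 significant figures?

87.628

F is at the origin; FH runs at -53.8° with length 51.1, so H = 51.1·(cos -53.8°, sin -53.8°) = (30.180, -41.236). ∠FHT = 144.6°, so HT runs at -53.8° + (180° − 144.6°) = -18.400° from the x-axis; with |HT| = 27.9, T = H + 27.9·(cos -18.400°, sin -18.400°) = (56.654, -50.042). HT is perpendicular to TD; with |TD| = 23.7 on the right of HT, D = T + 23.7·(-0.31565, -0.94888) = (49.173, -72.531). Then |FD| = |D − F| = 87.628.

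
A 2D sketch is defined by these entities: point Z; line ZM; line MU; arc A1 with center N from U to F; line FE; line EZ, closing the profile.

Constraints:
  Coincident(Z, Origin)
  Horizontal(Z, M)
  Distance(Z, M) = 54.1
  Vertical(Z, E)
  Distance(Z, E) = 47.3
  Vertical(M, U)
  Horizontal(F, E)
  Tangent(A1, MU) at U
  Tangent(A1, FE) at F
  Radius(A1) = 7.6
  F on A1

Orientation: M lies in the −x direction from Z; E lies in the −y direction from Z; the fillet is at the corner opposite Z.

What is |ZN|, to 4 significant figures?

61.14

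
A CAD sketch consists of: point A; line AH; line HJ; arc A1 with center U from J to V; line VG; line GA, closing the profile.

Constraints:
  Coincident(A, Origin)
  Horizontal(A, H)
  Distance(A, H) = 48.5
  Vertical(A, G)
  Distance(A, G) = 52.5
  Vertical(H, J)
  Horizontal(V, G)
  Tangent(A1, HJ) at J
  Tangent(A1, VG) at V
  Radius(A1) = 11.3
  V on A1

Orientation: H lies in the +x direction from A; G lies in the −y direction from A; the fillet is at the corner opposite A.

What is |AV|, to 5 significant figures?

64.344

A is at the origin; A and H share the same y with |AH| = 48.5 and H on the +x side, so H = (48.500, 0.0000). A and G share the same x with |AG| = 52.5 and G on the −y side, so G = (0.0000, -52.500). The virtual corner opposite A is at (48.500, -52.500). The tangent condition forces UJ to be normal to HJ and A1 meets VG tangentially, so UV is at right angles to VG, with radius 11.3, so the center U sits 11.3 in from both sides at U = (37.200, -41.200). That places the tangent points at J = (48.500, -41.200) on HJ and V = (37.200, -52.500) on VG. Then |AV| = |V − A| = 64.344.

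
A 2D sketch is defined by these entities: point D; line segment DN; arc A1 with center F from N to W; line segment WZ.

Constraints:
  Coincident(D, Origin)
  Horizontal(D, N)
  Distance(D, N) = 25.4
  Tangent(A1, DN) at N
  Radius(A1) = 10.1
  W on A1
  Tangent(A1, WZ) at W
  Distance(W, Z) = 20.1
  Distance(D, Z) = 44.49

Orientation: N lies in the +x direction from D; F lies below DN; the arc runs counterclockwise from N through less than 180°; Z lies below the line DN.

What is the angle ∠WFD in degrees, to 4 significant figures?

62.87°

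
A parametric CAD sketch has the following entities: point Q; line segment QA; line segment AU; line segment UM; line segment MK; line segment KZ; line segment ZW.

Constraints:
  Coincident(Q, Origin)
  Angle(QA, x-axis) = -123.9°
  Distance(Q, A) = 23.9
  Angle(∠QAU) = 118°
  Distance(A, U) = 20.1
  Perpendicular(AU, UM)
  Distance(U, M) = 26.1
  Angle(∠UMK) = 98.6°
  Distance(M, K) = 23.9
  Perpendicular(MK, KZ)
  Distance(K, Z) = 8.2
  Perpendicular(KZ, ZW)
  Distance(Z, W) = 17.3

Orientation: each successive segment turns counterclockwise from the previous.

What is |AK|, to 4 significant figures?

29.88

Q is at the origin; QA runs at -123.9° with length 23.9, so A = (-13.33, -19.84). ∠QAU = 118.0° gives AU at -61.90° from the x-axis; with |AU| = 20.1, U = (-3.863, -37.57). The perpendicularity gives UM at right angles to AU, so UM runs at 28.10°; with |UM| = 26.1, M = (19.16, -25.27). ∠UMK = 98.6° gives MK at 109.5° from the x-axis; with |MK| = 23.9, K = (11.18, -2.746). Then |AK| = |K − A| = 29.88.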